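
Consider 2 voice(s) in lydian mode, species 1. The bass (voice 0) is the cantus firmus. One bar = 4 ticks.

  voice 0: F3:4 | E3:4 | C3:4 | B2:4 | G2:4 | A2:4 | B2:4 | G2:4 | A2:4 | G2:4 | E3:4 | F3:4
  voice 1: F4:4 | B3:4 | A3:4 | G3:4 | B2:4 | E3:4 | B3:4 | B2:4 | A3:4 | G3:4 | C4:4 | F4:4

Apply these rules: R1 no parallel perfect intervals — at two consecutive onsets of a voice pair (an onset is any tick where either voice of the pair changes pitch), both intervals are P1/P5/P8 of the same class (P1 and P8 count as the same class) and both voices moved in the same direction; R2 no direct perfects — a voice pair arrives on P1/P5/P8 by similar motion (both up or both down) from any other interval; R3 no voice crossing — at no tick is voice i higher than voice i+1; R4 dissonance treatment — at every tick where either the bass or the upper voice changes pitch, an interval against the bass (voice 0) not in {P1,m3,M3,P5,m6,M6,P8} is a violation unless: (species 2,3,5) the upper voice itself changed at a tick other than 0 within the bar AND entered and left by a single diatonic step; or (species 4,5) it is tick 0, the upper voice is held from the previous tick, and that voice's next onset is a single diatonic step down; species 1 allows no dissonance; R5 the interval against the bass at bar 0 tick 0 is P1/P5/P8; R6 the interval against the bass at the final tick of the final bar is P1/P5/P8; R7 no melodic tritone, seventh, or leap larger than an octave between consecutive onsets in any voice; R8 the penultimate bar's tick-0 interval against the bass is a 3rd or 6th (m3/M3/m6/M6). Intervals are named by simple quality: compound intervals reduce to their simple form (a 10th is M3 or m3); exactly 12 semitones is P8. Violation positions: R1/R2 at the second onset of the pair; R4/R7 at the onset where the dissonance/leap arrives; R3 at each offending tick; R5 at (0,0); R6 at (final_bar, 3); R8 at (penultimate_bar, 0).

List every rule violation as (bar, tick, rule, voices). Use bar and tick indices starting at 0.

bar 0: v0=F3 v1=F4 downbeat P8
bar 1: v0=E3 v1=B3 downbeat P5
bar 2: v0=C3 v1=A3 downbeat M6
bar 3: v0=B2 v1=G3 downbeat m6
bar 4: v0=G2 v1=B2 downbeat M3
bar 5: v0=A2 v1=E3 downbeat P5
bar 6: v0=B2 v1=B3 downbeat P8
bar 7: v0=G2 v1=B2 downbeat M3
bar 8: v0=A2 v1=A3 downbeat P8
bar 9: v0=G2 v1=G3 downbeat P8
bar 10: v0=E3 v1=C4 downbeat m6
bar 11: v0=F3 v1=F4 downbeat P8
  -> R2 @ bar 1 tick 0 v(0, 1): F3/F4 P8 -> E3/B3 P5 similar
  -> R7 @ bar 1 tick 0 v(1,): F4->B3 leap 6st
  -> R2 @ bar 5 tick 0 v(0, 1): G2/B2 M3 -> A2/E3 P5 similar
  -> R2 @ bar 6 tick 0 v(0, 1): A2/E3 P5 -> B2/B3 P8 similar
  -> R2 @ bar 8 tick 0 v(0, 1): G2/B2 M3 -> A2/A3 P8 similar
  -> R7 @ bar 8 tick 0 v(1,): B2->A3 leap 10st
  -> R1 @ bar 9 tick 0 v(0, 1): A2/A3 P8 -> G2/G3 P8 similar
  -> R2 @ bar 11 tick 0 v(0, 1): E3/C4 m6 -> F3/F4 P8 similar

(1, 0, R2, (0, 1))
(1, 0, R7, (1,))
(5, 0, R2, (0, 1))
(6, 0, R2, (0, 1))
(8, 0, R2, (0, 1))
(8, 0, R7, (1,))
(9, 0, R1, (0, 1))
(11, 0, R2, (0, 1))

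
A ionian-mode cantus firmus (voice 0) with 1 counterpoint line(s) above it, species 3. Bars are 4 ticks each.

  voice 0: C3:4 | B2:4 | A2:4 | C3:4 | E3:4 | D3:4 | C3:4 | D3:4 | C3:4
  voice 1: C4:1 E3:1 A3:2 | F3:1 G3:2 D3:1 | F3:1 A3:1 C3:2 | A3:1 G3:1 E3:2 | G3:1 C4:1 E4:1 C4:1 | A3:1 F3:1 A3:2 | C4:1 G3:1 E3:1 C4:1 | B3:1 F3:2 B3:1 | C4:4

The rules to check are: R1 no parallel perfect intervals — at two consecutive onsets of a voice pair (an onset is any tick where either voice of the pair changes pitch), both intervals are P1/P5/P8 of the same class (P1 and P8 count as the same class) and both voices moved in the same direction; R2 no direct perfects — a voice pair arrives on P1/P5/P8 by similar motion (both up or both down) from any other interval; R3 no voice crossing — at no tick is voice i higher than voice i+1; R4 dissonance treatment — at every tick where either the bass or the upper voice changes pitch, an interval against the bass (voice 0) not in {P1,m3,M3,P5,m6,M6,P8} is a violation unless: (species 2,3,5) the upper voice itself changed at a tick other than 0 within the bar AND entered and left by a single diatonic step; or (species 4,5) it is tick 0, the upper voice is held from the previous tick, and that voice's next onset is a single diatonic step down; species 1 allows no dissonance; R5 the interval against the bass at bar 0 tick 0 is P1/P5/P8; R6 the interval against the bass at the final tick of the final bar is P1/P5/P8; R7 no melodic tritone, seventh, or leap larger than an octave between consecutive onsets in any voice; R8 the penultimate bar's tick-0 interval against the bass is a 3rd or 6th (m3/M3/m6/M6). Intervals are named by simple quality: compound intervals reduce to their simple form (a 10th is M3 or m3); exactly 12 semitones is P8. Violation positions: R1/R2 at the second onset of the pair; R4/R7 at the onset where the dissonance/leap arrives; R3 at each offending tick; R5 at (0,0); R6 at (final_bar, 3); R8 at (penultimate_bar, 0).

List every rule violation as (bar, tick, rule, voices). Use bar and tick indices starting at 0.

(1, 0, R4, (0, 1))
(5, 0, R2, (0, 1))
(7, 1, R7, (1,))
(7, 3, R7, (1,))

bar 0: v0=C3 v1=C4 downbeat P8
bar 1: v0=B2 v1=F3 downbeat TT
bar 2: v0=A2 v1=F3 downbeat m6
bar 3: v0=C3 v1=A3 downbeat M6
bar 4: v0=E3 v1=G3 downbeat m3
bar 5: v0=D3 v1=A3 downbeat P5
bar 6: v0=C3 v1=C4 downbeat P8
bar 7: v0=D3 v1=B3 downbeat M6
bar 8: v0=C3 v1=C4 downbeat P8
  -> R4 @ bar 1 tick 0 v(0, 1): B2/F3 TT untreated
  -> R2 @ bar 5 tick 0 v(0, 1): E3/C4 m6 -> D3/A3 P5 similar
  -> R7 @ bar 7 tick 1 v(1,): B3->F3 leap 6st
  -> R7 @ bar 7 tick 3 v(1,): F3->B3 leap 6st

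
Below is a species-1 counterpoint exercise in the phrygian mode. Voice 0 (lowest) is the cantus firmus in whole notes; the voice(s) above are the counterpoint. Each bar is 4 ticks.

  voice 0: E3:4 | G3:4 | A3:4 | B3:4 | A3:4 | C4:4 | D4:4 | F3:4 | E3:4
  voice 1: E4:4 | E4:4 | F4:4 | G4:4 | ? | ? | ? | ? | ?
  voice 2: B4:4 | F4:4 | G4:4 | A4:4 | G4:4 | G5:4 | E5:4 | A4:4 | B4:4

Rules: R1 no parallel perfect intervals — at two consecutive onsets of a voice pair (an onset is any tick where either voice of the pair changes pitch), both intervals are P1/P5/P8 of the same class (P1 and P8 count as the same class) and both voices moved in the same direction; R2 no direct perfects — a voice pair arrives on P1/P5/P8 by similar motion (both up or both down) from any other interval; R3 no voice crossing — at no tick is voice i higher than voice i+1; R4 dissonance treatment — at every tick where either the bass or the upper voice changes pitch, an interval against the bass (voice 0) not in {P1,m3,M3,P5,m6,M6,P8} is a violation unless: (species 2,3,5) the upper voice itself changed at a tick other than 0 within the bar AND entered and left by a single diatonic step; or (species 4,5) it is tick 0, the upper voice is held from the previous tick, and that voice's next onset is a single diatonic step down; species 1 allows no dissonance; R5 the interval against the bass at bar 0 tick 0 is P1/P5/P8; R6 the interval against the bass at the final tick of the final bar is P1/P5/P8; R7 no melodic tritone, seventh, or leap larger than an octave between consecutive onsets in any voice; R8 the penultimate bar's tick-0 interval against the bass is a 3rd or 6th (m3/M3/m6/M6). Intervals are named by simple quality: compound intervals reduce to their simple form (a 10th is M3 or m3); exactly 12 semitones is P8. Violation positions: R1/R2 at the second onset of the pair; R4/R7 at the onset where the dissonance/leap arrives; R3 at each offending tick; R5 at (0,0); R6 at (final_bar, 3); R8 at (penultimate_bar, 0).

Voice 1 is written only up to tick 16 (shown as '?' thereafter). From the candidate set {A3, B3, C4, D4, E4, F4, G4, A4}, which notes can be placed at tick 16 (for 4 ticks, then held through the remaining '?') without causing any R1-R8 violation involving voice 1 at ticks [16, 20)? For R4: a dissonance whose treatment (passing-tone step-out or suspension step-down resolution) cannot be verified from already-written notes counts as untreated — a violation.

A3: violates R2,R7
B3: violates R4
C4: violates R2
D4: violates R4
E4: violates R2
F4: legal
G4: violates R4
A4: violates R3

{F4}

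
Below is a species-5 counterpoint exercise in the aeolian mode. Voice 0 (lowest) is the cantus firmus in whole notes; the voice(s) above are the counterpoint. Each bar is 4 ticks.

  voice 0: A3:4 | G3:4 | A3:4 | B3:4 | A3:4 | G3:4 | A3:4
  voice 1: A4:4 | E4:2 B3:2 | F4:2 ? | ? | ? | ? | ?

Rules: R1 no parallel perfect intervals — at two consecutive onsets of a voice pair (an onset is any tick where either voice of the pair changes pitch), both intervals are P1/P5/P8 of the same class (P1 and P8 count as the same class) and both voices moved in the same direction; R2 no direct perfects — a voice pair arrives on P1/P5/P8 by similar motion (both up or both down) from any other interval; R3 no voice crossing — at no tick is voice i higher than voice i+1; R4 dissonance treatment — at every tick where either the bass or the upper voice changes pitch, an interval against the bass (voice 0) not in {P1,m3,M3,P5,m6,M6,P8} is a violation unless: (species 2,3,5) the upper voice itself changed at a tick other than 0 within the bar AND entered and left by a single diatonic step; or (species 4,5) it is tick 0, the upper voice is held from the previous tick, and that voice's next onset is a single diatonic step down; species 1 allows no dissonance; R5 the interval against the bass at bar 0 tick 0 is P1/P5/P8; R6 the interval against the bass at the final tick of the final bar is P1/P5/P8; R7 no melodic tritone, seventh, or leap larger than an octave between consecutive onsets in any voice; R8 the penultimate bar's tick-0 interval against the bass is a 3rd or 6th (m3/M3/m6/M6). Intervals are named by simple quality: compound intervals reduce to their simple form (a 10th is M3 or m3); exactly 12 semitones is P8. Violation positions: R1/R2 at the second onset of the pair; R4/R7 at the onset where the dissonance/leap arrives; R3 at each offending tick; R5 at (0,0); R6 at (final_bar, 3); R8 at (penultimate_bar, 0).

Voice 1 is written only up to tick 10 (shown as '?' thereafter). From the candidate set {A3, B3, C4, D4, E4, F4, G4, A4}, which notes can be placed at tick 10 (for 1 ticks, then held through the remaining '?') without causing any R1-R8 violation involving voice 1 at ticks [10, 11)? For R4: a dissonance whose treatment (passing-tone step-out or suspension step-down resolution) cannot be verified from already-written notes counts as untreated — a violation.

A3: legal
B3: violates R4,R7
C4: legal
D4: violates R4
E4: legal
F4: legal
G4: violates R4
A4: legal

{A3, A4, C4, E4, F4}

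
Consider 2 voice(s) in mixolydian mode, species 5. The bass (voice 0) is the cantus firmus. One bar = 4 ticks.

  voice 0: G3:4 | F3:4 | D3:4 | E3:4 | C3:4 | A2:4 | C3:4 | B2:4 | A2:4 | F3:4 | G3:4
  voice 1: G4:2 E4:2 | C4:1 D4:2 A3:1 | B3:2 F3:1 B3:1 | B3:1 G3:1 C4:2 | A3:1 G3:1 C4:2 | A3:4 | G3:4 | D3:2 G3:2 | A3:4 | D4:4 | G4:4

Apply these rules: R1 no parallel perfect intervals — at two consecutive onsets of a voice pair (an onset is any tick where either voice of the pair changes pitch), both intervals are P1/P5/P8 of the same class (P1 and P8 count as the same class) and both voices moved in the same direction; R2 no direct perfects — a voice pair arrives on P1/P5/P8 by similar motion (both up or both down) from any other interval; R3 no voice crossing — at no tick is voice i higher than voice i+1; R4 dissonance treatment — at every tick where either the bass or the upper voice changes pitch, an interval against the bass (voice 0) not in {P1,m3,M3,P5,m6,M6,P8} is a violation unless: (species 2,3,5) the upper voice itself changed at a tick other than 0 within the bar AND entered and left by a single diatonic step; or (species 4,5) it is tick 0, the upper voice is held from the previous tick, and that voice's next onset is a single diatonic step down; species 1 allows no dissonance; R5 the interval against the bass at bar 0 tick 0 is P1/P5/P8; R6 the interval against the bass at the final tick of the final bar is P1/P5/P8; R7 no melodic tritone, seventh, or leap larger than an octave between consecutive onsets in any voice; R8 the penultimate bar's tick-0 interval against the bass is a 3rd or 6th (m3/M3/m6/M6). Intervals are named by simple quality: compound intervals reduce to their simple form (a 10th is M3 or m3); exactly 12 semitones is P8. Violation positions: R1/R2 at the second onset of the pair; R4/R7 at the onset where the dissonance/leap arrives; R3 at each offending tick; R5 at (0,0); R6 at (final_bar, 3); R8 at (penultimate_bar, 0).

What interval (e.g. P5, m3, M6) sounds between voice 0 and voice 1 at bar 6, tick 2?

voice 0=C3 voice 1=G3 -> P5

P5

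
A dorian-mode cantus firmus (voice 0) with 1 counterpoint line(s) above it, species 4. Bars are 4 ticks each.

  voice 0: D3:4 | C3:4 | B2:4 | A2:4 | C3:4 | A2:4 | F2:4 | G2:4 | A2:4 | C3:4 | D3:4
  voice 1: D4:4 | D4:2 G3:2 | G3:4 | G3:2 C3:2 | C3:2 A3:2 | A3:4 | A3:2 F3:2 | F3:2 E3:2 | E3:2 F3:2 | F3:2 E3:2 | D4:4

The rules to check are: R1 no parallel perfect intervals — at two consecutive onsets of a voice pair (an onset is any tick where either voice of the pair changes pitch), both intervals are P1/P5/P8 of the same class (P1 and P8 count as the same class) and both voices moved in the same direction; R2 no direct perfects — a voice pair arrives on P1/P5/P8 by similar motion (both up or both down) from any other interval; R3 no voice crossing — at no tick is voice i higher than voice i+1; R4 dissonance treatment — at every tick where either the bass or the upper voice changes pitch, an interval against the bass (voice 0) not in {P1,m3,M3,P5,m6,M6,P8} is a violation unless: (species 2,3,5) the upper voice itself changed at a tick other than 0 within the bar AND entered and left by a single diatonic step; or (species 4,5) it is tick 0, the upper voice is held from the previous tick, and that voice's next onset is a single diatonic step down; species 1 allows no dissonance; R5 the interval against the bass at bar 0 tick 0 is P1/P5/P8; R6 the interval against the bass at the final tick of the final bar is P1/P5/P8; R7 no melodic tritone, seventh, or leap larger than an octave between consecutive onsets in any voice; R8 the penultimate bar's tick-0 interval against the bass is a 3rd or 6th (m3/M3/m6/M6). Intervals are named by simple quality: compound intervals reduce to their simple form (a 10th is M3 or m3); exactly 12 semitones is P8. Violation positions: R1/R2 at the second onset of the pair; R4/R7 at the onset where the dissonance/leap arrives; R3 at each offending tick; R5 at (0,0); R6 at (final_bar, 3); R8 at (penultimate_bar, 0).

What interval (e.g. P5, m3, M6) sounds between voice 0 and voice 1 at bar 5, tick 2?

P8

voice 0=A2 voice 1=A3 -> P8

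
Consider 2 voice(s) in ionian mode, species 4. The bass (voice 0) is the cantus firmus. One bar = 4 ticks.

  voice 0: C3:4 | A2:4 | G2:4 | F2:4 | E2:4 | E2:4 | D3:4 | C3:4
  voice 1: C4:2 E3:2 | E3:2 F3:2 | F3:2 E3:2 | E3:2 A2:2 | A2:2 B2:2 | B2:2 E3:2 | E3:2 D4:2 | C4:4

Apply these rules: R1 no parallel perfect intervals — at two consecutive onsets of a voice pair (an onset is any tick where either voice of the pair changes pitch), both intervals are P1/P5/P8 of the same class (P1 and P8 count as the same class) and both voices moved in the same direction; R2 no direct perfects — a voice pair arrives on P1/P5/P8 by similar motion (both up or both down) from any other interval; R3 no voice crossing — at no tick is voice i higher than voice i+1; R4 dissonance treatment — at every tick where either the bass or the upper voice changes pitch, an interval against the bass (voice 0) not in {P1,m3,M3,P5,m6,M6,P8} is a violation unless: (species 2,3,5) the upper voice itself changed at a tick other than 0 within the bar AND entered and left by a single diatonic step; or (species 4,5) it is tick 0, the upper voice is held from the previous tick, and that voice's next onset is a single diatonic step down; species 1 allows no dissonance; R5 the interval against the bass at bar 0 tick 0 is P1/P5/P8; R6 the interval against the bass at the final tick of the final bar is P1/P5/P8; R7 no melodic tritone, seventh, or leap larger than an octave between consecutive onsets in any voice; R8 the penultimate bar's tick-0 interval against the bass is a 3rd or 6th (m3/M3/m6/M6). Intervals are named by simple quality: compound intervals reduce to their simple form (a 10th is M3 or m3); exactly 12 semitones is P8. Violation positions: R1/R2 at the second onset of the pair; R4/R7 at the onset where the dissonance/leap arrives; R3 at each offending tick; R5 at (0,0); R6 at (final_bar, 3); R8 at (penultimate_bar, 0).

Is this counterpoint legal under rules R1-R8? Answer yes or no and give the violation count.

No (7 violations)

bar 0: v0=C3 v1=C4 (P8)
bar 1: v0=A2 v1=E3 (P5)
bar 2: v0=G2 v1=F3 (m7)
bar 3: v0=F2 v1=E3 (M7)
bar 4: v0=E2 v1=A2 (P4)
bar 5: v0=E2 v1=B2 (P5)
bar 6: v0=D3 v1=E3 (M2)
bar 7: v0=C3 v1=C4 (P8)
  R4 @ bar3.0: F2/E3 M7 untreated
  R4 @ bar4.0: E2/A2 P4 untreated
  R4 @ bar6.0: D3/E3 M2 untreated
  R7 @ bar6.0: E2->D3 leap 10st
  R8 @ bar6.0: penult M2 not 3rd/6th
  R7 @ bar6.2: E3->D4 leap 10st
  R1 @ bar7.0: D3/D4 P8 -> C3/C4 P8 similar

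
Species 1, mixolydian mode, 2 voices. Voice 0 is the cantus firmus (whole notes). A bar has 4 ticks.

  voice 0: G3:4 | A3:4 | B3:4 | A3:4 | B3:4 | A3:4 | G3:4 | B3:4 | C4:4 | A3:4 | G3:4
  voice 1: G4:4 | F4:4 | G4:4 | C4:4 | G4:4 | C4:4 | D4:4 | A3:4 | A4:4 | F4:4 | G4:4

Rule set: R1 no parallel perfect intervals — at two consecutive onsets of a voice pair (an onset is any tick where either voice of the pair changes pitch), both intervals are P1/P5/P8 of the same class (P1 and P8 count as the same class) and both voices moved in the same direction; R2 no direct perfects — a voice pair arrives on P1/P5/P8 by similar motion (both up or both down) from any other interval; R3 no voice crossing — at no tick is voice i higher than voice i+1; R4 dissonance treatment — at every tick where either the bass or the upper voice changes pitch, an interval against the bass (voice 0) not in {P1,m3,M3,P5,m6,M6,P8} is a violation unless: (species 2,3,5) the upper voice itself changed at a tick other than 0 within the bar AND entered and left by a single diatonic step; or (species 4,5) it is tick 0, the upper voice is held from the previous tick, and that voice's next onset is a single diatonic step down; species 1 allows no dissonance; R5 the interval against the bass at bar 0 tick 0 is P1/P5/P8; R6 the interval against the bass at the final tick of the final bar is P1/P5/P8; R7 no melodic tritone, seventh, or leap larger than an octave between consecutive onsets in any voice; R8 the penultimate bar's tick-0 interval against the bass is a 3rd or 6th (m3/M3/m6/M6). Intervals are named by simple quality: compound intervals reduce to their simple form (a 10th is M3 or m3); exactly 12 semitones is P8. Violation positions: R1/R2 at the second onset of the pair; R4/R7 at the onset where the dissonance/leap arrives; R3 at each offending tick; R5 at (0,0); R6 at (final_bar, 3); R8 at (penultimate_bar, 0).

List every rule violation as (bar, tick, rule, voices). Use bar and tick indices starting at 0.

(7, 0, R3, (0, 1))
(7, 0, R4, (0, 1))
(7, 1, R3, (0, 1))
(7, 2, R3, (0, 1))
(7, 3, R3, (0, 1))

bar 0: v0=G3 v1=G4 downbeat P8
bar 1: v0=A3 v1=F4 downbeat m6
bar 2: v0=B3 v1=G4 downbeat m6
bar 3: v0=A3 v1=C4 downbeat m3
bar 4: v0=B3 v1=G4 downbeat m6
bar 5: v0=A3 v1=C4 downbeat m3
bar 6: v0=G3 v1=D4 downbeat P5
bar 7: v0=B3 v1=A3 downbeat M2
bar 8: v0=C4 v1=A4 downbeat M6
bar 9: v0=A3 v1=F4 downbeat m6
bar 10: v0=G3 v1=G4 downbeat P8
  -> R3 @ bar 7 tick 0 v(0, 1): B3 above A3
  -> R4 @ bar 7 tick 0 v(0, 1): B3/A3 M2 untreated
  -> R3 @ bar 7 tick 1 v(0, 1): B3 above A3
  -> R3 @ bar 7 tick 2 v(0, 1): B3 above A3
  -> R3 @ bar 7 tick 3 v(0, 1): B3 above A3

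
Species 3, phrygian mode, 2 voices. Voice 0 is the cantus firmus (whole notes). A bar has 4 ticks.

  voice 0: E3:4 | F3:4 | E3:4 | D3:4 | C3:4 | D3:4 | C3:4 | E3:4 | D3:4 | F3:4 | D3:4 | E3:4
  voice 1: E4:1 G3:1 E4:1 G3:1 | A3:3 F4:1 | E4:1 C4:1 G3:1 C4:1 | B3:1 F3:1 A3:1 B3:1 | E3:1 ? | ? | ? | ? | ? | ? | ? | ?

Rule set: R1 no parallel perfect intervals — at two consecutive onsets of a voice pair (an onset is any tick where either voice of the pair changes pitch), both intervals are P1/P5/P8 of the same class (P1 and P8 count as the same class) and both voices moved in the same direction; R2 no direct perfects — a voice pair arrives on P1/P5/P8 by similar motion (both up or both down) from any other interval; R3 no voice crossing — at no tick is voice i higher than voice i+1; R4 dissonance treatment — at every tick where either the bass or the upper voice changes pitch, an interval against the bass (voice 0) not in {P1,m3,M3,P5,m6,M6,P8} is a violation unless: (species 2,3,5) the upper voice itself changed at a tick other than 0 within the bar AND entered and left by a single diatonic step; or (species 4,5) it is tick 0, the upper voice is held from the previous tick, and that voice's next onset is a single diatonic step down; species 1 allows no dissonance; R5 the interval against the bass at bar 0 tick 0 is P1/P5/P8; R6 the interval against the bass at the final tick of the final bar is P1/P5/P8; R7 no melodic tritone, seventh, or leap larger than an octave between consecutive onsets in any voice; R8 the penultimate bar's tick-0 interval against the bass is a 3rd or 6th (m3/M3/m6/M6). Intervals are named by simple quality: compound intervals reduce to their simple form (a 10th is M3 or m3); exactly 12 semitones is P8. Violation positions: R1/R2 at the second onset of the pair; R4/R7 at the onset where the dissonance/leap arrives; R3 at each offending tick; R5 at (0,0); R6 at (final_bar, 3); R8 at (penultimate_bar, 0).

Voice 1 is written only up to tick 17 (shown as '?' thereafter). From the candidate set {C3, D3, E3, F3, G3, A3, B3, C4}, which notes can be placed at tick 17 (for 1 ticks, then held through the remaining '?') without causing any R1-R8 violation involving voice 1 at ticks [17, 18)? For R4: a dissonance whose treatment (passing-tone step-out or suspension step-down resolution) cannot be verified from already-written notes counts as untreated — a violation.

{A3, C3, C4, E3, G3}

C3: legal
D3: violates R4
E3: legal
F3: violates R4
G3: legal
A3: legal
B3: violates R4
C4: legal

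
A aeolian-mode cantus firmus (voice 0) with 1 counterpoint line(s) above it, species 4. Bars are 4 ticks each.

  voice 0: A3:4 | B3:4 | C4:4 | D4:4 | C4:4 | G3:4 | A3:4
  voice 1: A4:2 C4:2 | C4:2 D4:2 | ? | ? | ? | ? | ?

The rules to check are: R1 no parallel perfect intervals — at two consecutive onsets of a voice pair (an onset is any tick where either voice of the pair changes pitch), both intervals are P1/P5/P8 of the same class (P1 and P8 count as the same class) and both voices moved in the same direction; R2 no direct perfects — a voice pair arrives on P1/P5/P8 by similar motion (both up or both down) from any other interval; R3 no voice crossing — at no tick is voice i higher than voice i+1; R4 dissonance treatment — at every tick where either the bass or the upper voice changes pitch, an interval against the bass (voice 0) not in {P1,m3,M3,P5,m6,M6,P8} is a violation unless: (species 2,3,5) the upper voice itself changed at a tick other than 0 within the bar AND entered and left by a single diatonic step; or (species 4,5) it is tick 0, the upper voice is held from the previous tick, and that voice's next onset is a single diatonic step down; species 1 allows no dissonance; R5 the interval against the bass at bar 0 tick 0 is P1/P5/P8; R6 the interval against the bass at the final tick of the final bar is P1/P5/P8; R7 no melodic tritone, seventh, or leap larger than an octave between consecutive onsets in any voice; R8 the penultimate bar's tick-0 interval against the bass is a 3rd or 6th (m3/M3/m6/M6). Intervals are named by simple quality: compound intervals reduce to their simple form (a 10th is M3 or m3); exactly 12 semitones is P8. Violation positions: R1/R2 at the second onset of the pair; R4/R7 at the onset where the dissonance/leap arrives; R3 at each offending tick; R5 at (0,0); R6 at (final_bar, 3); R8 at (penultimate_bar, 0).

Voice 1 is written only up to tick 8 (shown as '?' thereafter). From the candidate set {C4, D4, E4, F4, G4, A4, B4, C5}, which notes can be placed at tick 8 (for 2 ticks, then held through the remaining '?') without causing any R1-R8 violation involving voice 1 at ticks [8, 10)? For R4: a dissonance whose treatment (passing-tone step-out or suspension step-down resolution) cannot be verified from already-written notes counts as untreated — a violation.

{A4, C4, E4}

C4: legal
D4: violates R4
E4: legal
F4: violates R4
G4: violates R2
A4: legal
B4: violates R4
C5: violates R2,R7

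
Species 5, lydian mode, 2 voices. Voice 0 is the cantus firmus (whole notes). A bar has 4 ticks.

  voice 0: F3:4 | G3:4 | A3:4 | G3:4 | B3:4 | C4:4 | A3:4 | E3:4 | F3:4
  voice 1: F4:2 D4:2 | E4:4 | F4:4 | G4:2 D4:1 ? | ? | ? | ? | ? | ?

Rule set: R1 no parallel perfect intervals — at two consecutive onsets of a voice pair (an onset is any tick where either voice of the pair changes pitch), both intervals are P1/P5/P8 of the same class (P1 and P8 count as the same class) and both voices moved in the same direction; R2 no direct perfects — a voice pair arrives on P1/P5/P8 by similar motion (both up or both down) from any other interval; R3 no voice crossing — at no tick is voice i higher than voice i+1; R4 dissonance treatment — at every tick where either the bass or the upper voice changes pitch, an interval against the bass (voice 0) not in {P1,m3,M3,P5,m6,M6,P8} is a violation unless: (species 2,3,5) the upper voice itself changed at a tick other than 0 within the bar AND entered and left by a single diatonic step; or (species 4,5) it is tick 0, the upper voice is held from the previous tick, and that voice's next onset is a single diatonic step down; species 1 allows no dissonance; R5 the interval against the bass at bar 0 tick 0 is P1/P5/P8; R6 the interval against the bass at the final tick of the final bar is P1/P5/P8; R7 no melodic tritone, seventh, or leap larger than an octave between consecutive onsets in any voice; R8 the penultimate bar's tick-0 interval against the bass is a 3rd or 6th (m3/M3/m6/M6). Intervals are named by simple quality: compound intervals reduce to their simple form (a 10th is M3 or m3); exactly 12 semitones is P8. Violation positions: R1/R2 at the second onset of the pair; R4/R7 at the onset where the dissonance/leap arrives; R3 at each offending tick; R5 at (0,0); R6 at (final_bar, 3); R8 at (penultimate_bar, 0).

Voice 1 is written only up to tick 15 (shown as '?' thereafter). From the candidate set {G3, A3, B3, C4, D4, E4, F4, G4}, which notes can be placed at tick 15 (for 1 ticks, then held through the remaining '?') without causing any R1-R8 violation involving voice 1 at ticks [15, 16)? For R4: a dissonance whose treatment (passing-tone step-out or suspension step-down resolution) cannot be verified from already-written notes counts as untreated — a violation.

G3: legal
A3: violates R4
B3: legal
C4: violates R4
D4: legal
E4: legal
F4: violates R4
G4: legal

{B3, D4, E4, G3, G4}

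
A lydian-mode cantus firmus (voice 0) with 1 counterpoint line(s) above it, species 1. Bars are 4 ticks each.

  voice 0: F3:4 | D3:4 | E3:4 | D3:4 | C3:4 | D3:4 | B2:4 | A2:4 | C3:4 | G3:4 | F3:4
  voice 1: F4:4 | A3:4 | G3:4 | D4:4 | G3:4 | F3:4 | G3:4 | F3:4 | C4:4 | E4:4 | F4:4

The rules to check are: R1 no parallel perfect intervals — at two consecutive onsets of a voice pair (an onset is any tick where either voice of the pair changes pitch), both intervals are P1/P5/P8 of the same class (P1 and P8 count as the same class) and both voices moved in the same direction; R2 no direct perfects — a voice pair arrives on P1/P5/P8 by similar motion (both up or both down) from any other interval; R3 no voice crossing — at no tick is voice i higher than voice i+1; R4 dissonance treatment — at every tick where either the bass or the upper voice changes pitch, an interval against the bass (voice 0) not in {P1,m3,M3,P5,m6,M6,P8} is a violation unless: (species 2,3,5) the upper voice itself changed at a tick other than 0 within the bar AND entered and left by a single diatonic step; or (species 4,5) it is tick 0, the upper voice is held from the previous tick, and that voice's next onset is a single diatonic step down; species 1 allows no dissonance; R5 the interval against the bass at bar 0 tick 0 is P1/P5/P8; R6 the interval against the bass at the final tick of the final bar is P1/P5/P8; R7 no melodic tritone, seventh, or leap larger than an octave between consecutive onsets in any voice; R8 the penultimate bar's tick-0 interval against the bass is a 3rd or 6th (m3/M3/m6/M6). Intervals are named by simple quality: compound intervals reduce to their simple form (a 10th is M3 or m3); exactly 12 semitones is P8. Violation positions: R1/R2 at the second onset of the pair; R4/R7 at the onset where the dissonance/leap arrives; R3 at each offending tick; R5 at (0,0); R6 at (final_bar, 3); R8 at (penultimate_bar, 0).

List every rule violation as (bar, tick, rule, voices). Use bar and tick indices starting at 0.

(1, 0, R2, (0, 1))
(4, 0, R2, (0, 1))
(8, 0, R2, (0, 1))

bar 0: v0=F3 v1=F4 downbeat P8
bar 1: v0=D3 v1=A3 downbeat P5
bar 2: v0=E3 v1=G3 downbeat m3
bar 3: v0=D3 v1=D4 downbeat P8
bar 4: v0=C3 v1=G3 downbeat P5
bar 5: v0=D3 v1=F3 downbeat m3
bar 6: v0=B2 v1=G3 downbeat m6
bar 7: v0=A2 v1=F3 downbeat m6
bar 8: v0=C3 v1=C4 downbeat P8
bar 9: v0=G3 v1=E4 downbeat M6
bar 10: v0=F3 v1=F4 downbeat P8
  -> R2 @ bar 1 tick 0 v(0, 1): F3/F4 P8 -> D3/A3 P5 similar
  -> R2 @ bar 4 tick 0 v(0, 1): D3/D4 P8 -> C3/G3 P5 similar
  -> R2 @ bar 8 tick 0 v(0, 1): A2/F3 m6 -> C3/C4 P8 similar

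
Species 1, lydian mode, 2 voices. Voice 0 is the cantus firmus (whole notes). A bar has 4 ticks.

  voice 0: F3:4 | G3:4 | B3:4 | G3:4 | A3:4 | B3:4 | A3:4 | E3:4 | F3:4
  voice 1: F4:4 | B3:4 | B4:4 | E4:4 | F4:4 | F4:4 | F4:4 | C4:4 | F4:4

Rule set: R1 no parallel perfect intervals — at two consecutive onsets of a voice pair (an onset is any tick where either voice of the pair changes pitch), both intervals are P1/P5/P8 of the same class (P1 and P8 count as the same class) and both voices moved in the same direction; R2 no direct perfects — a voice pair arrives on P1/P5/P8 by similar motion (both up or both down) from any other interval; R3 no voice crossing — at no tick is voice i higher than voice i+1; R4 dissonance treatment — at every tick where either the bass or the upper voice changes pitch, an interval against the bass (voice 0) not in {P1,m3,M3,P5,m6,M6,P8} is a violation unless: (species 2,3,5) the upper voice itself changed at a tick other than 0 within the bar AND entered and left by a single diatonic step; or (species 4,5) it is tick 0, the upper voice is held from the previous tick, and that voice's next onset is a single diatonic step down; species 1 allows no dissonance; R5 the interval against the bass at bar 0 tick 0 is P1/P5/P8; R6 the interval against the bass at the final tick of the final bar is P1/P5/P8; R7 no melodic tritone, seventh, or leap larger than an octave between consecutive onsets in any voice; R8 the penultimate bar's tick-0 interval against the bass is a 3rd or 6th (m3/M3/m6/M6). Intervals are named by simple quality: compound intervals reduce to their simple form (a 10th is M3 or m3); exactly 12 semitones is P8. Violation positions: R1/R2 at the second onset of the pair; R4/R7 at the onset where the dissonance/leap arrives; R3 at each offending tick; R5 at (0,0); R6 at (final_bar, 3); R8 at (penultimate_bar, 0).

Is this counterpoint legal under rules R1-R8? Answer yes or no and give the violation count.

bar 0: v0=F3 v1=F4 (P8)
bar 1: v0=G3 v1=B3 (M3)
bar 2: v0=B3 v1=B4 (P8)
bar 3: v0=G3 v1=E4 (M6)
bar 4: v0=A3 v1=F4 (m6)
bar 5: v0=B3 v1=F4 (TT)
bar 6: v0=A3 v1=F4 (m6)
bar 7: v0=E3 v1=C4 (m6)
bar 8: v0=F3 v1=F4 (P8)
  R7 @ bar1.0: F4->B3 leap 6st
  R2 @ bar2.0: G3/B3 M3 -> B3/B4 P8 similar
  R4 @ bar5.0: B3/F4 TT untreated
  R2 @ bar8.0: E3/C4 m6 -> F3/F4 P8 similar

No (4 violations)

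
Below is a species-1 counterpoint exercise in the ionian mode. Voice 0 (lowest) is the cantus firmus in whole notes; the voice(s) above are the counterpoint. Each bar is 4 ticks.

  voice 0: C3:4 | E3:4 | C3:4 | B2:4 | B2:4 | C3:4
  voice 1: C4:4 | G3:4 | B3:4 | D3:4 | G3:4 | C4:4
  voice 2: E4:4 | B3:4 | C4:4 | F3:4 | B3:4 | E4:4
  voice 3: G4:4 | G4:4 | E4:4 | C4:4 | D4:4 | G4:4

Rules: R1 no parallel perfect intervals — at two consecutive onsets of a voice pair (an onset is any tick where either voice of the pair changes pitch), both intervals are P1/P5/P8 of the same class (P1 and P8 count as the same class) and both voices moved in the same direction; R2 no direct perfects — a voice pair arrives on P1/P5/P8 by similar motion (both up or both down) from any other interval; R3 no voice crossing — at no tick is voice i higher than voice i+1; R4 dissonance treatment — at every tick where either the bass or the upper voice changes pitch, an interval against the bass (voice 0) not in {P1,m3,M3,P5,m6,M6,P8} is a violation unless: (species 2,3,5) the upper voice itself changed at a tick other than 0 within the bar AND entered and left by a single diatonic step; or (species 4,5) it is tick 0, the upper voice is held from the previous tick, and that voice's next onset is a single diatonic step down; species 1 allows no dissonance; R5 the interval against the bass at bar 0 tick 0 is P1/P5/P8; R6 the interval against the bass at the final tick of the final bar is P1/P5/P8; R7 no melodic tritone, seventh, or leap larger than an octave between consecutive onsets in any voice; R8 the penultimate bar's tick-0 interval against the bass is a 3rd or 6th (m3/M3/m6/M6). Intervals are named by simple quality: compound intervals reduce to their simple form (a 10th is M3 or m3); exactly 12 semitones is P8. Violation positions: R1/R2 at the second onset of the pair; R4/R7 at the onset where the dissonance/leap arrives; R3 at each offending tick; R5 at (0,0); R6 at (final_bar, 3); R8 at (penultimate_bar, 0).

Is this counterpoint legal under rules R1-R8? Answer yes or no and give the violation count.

bar 0: v0=C3 v1=C4 v2=E4 v3=G4 (P5)
bar 1: v0=E3 v1=G3 v2=B3 v3=G4 (m3)
bar 2: v0=C3 v1=B3 v2=C4 v3=E4 (M3)
bar 3: v0=B2 v1=D3 v2=F3 v3=C4 (m2)
bar 4: v0=B2 v1=G3 v2=B3 v3=D4 (m3)
bar 5: v0=C3 v1=C4 v2=E4 v3=G4 (P5)
  R5 @ bar0.0: opens on M3
  R4 @ bar2.0: C3/B3 M7 untreated
  R2 @ bar3.0: C4/E4 M3 -> F3/C4 P5 similar
  R4 @ bar3.0: B2/F3 TT untreated
  R4 @ bar3.0: B2/C4 m2 untreated
  R2 @ bar4.0: D3/C4 m7 -> G3/D4 P5 similar
  R7 @ bar4.0: F3->B3 leap 6st
  R8 @ bar4.0: penult P8 not 3rd/6th
  R1 @ bar5.0: G3/D4 P5 -> C4/G4 P5 similar
  R2 @ bar5.0: B2/G3 m6 -> C3/C4 P8 similar
  R2 @ bar5.0: B2/D4 m3 -> C3/G4 P5 similar
  R6 @ bar5.3: closes on M3

No (12 violations)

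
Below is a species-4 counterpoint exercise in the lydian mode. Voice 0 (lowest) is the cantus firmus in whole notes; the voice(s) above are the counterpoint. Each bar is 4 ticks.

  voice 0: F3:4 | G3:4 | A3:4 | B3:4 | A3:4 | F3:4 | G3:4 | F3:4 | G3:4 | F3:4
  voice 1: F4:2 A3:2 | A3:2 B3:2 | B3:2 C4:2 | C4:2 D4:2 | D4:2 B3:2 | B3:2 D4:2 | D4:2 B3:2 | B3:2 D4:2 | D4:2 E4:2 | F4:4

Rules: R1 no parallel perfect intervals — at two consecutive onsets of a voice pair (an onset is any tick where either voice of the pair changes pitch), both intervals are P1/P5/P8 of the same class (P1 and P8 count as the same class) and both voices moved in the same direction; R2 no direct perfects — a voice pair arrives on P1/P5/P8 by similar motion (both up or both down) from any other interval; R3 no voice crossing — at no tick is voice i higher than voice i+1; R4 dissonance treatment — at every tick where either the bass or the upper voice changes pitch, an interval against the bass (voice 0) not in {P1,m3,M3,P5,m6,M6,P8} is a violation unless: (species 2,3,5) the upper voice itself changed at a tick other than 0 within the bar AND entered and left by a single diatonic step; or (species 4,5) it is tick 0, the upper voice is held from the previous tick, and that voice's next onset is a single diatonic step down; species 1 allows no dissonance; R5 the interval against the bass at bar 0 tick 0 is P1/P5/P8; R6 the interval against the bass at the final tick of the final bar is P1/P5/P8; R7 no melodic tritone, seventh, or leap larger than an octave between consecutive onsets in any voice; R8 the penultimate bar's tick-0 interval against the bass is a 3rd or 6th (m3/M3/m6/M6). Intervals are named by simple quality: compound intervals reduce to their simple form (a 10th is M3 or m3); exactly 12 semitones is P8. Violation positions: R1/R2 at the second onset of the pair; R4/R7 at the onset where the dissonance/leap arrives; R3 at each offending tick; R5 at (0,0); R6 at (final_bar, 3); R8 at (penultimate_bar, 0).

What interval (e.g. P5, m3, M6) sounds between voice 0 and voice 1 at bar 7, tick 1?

voice 0=F3 voice 1=B3 -> TT

TT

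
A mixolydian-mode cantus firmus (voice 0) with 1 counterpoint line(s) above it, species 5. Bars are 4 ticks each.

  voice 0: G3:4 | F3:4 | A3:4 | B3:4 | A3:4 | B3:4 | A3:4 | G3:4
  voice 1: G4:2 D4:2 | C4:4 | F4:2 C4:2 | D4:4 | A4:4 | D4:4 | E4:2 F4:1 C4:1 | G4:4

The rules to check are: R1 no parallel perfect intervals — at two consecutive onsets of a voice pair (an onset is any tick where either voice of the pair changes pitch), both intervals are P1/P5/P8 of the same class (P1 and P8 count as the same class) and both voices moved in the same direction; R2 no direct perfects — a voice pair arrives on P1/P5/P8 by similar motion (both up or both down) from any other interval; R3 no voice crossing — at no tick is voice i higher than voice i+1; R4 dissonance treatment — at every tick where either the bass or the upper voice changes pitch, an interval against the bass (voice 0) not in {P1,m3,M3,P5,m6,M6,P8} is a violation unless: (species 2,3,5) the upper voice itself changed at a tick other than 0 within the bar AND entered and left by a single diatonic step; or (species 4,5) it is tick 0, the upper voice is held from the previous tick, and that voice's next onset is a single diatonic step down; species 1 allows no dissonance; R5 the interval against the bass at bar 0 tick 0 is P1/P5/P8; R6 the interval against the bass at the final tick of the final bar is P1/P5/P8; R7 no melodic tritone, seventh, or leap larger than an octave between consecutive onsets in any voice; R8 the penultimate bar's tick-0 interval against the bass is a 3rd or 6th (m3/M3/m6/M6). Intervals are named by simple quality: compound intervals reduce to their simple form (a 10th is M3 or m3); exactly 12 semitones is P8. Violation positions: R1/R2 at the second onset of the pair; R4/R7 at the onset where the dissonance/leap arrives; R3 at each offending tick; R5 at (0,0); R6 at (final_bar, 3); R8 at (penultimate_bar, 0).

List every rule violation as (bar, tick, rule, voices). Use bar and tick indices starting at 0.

bar 0: v0=G3 v1=G4 downbeat P8
bar 1: v0=F3 v1=C4 downbeat P5
bar 2: v0=A3 v1=F4 downbeat m6
bar 3: v0=B3 v1=D4 downbeat m3
bar 4: v0=A3 v1=A4 downbeat P8
bar 5: v0=B3 v1=D4 downbeat m3
bar 6: v0=A3 v1=E4 downbeat P5
bar 7: v0=G3 v1=G4 downbeat P8
  -> R1 @ bar 1 tick 0 v(0, 1): G3/D4 P5 -> F3/C4 P5 similar
  -> R8 @ bar 6 tick 0 v(0, 1): penult P5 not 3rd/6th

(1, 0, R1, (0, 1))
(6, 0, R8, (0, 1))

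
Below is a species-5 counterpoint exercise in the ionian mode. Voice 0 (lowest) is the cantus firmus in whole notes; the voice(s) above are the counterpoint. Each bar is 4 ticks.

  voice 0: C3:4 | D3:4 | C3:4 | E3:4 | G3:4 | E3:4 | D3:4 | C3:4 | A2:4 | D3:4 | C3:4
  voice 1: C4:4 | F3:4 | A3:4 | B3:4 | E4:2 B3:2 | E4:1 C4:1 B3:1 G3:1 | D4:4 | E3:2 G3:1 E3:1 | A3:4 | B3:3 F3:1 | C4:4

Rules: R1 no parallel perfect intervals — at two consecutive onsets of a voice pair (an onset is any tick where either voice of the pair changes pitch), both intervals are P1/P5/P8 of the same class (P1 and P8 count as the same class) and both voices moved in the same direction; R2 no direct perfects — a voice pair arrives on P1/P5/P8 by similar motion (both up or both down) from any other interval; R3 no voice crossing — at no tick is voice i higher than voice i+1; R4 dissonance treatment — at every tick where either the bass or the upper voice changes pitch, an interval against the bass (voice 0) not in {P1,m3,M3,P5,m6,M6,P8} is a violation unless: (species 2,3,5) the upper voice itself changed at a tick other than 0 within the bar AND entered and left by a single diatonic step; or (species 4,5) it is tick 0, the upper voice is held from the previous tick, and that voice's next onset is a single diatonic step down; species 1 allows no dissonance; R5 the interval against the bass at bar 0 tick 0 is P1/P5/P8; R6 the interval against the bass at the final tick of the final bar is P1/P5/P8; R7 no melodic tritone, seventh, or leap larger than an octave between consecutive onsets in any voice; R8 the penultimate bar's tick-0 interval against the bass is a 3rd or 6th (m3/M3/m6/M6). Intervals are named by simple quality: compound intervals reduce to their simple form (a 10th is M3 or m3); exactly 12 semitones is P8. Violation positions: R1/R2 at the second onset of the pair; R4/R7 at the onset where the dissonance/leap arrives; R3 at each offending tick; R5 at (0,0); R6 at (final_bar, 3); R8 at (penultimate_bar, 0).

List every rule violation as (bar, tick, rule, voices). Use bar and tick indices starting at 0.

(3, 0, R2, (0, 1))
(7, 0, R7, (1,))
(9, 3, R7, (1,))

bar 0: v0=C3 v1=C4 downbeat P8
bar 1: v0=D3 v1=F3 downbeat m3
bar 2: v0=C3 v1=A3 downbeat M6
bar 3: v0=E3 v1=B3 downbeat P5
bar 4: v0=G3 v1=E4 downbeat M6
bar 5: v0=E3 v1=E4 downbeat P8
bar 6: v0=D3 v1=D4 downbeat P8
bar 7: v0=C3 v1=E3 downbeat M3
bar 8: v0=A2 v1=A3 downbeat P8
bar 9: v0=D3 v1=B3 downbeat M6
bar 10: v0=C3 v1=C4 downbeat P8
  -> R2 @ bar 3 tick 0 v(0, 1): C3/A3 M6 -> E3/B3 P5 similar
  -> R7 @ bar 7 tick 0 v(1,): D4->E3 leap 10st
  -> R7 @ bar 9 tick 3 v(1,): B3->F3 leap 6st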